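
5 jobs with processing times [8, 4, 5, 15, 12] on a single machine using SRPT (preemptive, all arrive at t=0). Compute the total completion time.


Since all jobs arrive at t=0, SRPT equals SPT ordering.
SPT order: [4, 5, 8, 12, 15]
Completion times:
  Job 1: p=4, C=4
  Job 2: p=5, C=9
  Job 3: p=8, C=17
  Job 4: p=12, C=29
  Job 5: p=15, C=44
Total completion time = 4 + 9 + 17 + 29 + 44 = 103

103


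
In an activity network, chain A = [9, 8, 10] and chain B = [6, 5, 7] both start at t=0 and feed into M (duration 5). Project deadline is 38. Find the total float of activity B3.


Forward pass: ES(B3) = sum of predecessors on chain B = 11
EF = ES + duration = 11 + 7 = 18
Backward pass: LF(M) = deadline = 38; LS(M) = 38 - 5 = 33
LF(B3) = LS(M) - sum(successors on chain B) = 33 - 0 = 33
LS = LF - duration = 33 - 7 = 26
Total float = LS - ES = 26 - 11 = 15

15


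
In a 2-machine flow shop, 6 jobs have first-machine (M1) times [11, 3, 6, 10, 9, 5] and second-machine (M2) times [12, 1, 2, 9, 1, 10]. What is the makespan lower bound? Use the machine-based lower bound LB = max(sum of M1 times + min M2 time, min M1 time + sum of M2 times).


LB1 = sum(M1 times) + min(M2 times) = 44 + 1 = 45
LB2 = min(M1 times) + sum(M2 times) = 3 + 35 = 38
Lower bound = max(LB1, LB2) = max(45, 38) = 45

45


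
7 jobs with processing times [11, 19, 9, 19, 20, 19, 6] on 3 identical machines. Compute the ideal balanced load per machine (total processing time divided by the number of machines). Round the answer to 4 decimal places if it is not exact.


Total processing time = 11 + 19 + 9 + 19 + 20 + 19 + 6 = 103
Number of machines = 3
Ideal balanced load = 103 / 3 = 34.3333

34.3333


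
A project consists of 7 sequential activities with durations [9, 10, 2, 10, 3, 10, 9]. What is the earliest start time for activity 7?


Activity 7 starts after activities 1 through 6 complete.
Predecessor durations: [9, 10, 2, 10, 3, 10]
ES = 9 + 10 + 2 + 10 + 3 + 10 = 44

44


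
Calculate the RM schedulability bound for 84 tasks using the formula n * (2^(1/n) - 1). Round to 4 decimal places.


Compute 2^(1/84) = 1.0082858917
Subtract 1: 1.0082858917 - 1 = 0.0082858917
Multiply by n: 84 * 0.0082858917 = 0.6960149028
Round to 4 dp: 0.6960

0.6960


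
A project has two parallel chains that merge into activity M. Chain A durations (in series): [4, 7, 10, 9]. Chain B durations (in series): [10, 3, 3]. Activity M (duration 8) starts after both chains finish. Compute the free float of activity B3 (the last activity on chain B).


ES(B3) = sum of predecessors on chain B = 13
EF(B3) = ES + duration = 13 + 3 = 16
Successor of B3 is M. ES(M) = max(sum(A), sum(B)) = max(30, 16) = 30
Free float = ES(successor) - EF(current) = 30 - 16 = 14

14


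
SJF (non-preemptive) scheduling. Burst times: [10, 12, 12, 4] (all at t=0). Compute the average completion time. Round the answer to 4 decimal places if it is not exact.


SJF order (ascending): [4, 10, 12, 12]
Completion times:
  Job 1: burst=4, C=4
  Job 2: burst=10, C=14
  Job 3: burst=12, C=26
  Job 4: burst=12, C=38
Average completion = 82/4 = 20.5

20.5


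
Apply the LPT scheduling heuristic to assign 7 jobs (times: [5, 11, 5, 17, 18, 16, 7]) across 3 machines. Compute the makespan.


Sort jobs in decreasing order (LPT): [18, 17, 16, 11, 7, 5, 5]
Assign each job to the least loaded machine:
  Machine 1: jobs [18, 5, 5], load = 28
  Machine 2: jobs [17, 7], load = 24
  Machine 3: jobs [16, 11], load = 27
Makespan = max load = 28

28


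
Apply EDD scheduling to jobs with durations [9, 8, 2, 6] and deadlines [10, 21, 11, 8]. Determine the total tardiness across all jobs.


Sort by due date (EDD order): [(6, 8), (9, 10), (2, 11), (8, 21)]
Compute completion times and tardiness:
  Job 1: p=6, d=8, C=6, tardiness=max(0,6-8)=0
  Job 2: p=9, d=10, C=15, tardiness=max(0,15-10)=5
  Job 3: p=2, d=11, C=17, tardiness=max(0,17-11)=6
  Job 4: p=8, d=21, C=25, tardiness=max(0,25-21)=4
Total tardiness = 15

15


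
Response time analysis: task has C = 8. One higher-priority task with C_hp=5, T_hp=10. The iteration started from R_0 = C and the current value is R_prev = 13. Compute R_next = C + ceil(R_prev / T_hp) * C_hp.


R_next = C + ceil(R_prev / T_hp) * C_hp
ceil(13 / 10) = ceil(1.3) = 2
Interference = 2 * 5 = 10
R_next = 8 + 10 = 18

18


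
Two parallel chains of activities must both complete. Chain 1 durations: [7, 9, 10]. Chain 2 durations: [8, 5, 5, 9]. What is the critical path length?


Path A total = 7 + 9 + 10 = 26
Path B total = 8 + 5 + 5 + 9 = 27
Critical path = longest path = max(26, 27) = 27

27


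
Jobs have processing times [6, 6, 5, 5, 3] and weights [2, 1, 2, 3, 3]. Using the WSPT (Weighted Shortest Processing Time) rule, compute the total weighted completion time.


Compute p/w ratios and sort ascending (WSPT): [(3, 3), (5, 3), (5, 2), (6, 2), (6, 1)]
Compute weighted completion times:
  Job (p=3,w=3): C=3, w*C=3*3=9
  Job (p=5,w=3): C=8, w*C=3*8=24
  Job (p=5,w=2): C=13, w*C=2*13=26
  Job (p=6,w=2): C=19, w*C=2*19=38
  Job (p=6,w=1): C=25, w*C=1*25=25
Total weighted completion time = 122

122


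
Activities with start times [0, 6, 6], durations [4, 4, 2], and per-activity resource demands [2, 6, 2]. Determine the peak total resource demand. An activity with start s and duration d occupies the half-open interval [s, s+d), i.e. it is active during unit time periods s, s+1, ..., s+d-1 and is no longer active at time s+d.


Each activity i is active on [start_i, start_i + duration_i).
Compute total resource usage per time slot:
  t=0: active resources = [2], total = 2
  t=1: active resources = [2], total = 2
  t=2: active resources = [2], total = 2
  t=3: active resources = [2], total = 2
  t=4: active resources = [], total = 0
  t=5: active resources = [], total = 0
  t=6: active resources = [6, 2], total = 8
  t=7: active resources = [6, 2], total = 8
  t=8: active resources = [6], total = 6
  t=9: active resources = [6], total = 6
Peak resource demand = 8

8


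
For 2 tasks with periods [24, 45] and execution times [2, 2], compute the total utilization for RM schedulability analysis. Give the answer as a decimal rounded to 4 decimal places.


Compute individual utilizations (exact fractions):
  Task 1: C/T = 2/24 = 1/12 (approx. 0.0833)
  Task 2: C/T = 2/45 (approx. 0.0444)
Total utilization U = 1/12 + 2/45 = 23/180
Rounded to 4 decimal places: U = 0.1278
RM (Liu & Layland) bound for 2 tasks = 0.828427; compare with U = 23/180 (approx. 0.127778)
U <= bound, so schedulable by RM sufficient condition.

0.1278


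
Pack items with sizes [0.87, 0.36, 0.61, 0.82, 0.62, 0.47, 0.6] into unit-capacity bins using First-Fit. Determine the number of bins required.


Place items sequentially using First-Fit:
  Item 0.87 -> new Bin 1
  Item 0.36 -> new Bin 2
  Item 0.61 -> Bin 2 (now 0.97)
  Item 0.82 -> new Bin 3
  Item 0.62 -> new Bin 4
  Item 0.47 -> new Bin 5
  Item 0.6 -> new Bin 6
Total bins used = 6

6


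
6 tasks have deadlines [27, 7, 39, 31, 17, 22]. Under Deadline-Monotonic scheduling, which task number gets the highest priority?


Sort tasks by relative deadline (ascending):
  Task 2: deadline = 7
  Task 5: deadline = 17
  Task 6: deadline = 22
  Task 1: deadline = 27
  Task 4: deadline = 31
  Task 3: deadline = 39
Priority order (highest first): [2, 5, 6, 1, 4, 3]
Highest priority task = 2

2


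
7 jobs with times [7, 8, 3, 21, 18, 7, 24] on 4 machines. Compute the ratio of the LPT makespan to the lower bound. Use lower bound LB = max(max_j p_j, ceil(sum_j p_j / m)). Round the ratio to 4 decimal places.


LPT order: [24, 21, 18, 8, 7, 7, 3]
Machine loads after assignment: [24, 21, 21, 22]
LPT makespan = 24
Lower bound = max(max_job, ceil(total/4)) = max(24, 22) = 24
Ratio = 24 / 24 = 1.0

1.0


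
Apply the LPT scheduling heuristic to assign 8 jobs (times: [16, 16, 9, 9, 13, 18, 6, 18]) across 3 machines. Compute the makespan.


Sort jobs in decreasing order (LPT): [18, 18, 16, 16, 13, 9, 9, 6]
Assign each job to the least loaded machine:
  Machine 1: jobs [18, 13, 6], load = 37
  Machine 2: jobs [18, 9, 9], load = 36
  Machine 3: jobs [16, 16], load = 32
Makespan = max load = 37

37


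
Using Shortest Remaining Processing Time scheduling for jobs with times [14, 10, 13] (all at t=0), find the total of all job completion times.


Since all jobs arrive at t=0, SRPT equals SPT ordering.
SPT order: [10, 13, 14]
Completion times:
  Job 1: p=10, C=10
  Job 2: p=13, C=23
  Job 3: p=14, C=37
Total completion time = 10 + 23 + 37 = 70

70


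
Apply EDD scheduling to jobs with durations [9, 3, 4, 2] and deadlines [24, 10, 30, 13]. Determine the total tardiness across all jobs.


Sort by due date (EDD order): [(3, 10), (2, 13), (9, 24), (4, 30)]
Compute completion times and tardiness:
  Job 1: p=3, d=10, C=3, tardiness=max(0,3-10)=0
  Job 2: p=2, d=13, C=5, tardiness=max(0,5-13)=0
  Job 3: p=9, d=24, C=14, tardiness=max(0,14-24)=0
  Job 4: p=4, d=30, C=18, tardiness=max(0,18-30)=0
Total tardiness = 0

0


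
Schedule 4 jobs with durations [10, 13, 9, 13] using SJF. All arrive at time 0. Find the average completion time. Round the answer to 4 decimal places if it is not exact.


SJF order (ascending): [9, 10, 13, 13]
Completion times:
  Job 1: burst=9, C=9
  Job 2: burst=10, C=19
  Job 3: burst=13, C=32
  Job 4: burst=13, C=45
Average completion = 105/4 = 26.25

26.25


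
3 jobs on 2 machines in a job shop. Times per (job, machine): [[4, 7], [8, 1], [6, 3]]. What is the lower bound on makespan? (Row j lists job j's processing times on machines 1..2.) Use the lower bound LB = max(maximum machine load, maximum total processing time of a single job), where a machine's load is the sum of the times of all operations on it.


Machine loads:
  Machine 1: 4 + 8 + 6 = 18
  Machine 2: 7 + 1 + 3 = 11
Max machine load = 18
Job totals:
  Job 1: 11
  Job 2: 9
  Job 3: 9
Max job total = 11
Lower bound = max(18, 11) = 18

18


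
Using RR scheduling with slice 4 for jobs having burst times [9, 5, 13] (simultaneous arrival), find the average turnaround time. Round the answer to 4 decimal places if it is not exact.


Time quantum = 4
Execution trace:
  J1 runs 4 units, time = 4
  J2 runs 4 units, time = 8
  J3 runs 4 units, time = 12
  J1 runs 4 units, time = 16
  J2 runs 1 units, time = 17
  J3 runs 4 units, time = 21
  J1 runs 1 units, time = 22
  J3 runs 4 units, time = 26
  J3 runs 1 units, time = 27
Finish times: [22, 17, 27]
Average turnaround = 66/3 = 22.0

22.0


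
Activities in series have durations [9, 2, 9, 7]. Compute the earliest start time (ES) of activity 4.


Activity 4 starts after activities 1 through 3 complete.
Predecessor durations: [9, 2, 9]
ES = 9 + 2 + 9 = 20

20


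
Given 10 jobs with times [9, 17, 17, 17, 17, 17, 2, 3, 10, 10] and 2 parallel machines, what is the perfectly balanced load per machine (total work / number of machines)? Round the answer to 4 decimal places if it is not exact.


Total processing time = 9 + 17 + 17 + 17 + 17 + 17 + 2 + 3 + 10 + 10 = 119
Number of machines = 2
Ideal balanced load = 119 / 2 = 59.5

59.5


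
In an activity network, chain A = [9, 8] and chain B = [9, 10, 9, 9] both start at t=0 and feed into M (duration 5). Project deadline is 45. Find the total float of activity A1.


Forward pass: ES(A1) = sum of predecessors on chain A = 0
EF = ES + duration = 0 + 9 = 9
Backward pass: LF(M) = deadline = 45; LS(M) = 45 - 5 = 40
LF(A1) = LS(M) - sum(successors on chain A) = 40 - 8 = 32
LS = LF - duration = 32 - 9 = 23
Total float = LS - ES = 23 - 0 = 23

23


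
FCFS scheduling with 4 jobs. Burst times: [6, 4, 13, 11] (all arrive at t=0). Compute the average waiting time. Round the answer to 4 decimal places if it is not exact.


FCFS order (as given): [6, 4, 13, 11]
Waiting times:
  Job 1: wait = 0
  Job 2: wait = 6
  Job 3: wait = 10
  Job 4: wait = 23
Sum of waiting times = 39
Average waiting time = 39/4 = 9.75

9.75


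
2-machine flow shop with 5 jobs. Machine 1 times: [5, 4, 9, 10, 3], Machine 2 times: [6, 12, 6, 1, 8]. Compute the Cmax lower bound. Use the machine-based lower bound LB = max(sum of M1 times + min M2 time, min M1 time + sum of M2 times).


LB1 = sum(M1 times) + min(M2 times) = 31 + 1 = 32
LB2 = min(M1 times) + sum(M2 times) = 3 + 33 = 36
Lower bound = max(LB1, LB2) = max(32, 36) = 36

36


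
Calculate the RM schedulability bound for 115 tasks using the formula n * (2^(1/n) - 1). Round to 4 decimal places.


Compute 2^(1/115) = 1.0060455679
Subtract 1: 1.0060455679 - 1 = 0.0060455679
Multiply by n: 115 * 0.0060455679 = 0.6952403085
Round to 4 dp: 0.6952

0.6952


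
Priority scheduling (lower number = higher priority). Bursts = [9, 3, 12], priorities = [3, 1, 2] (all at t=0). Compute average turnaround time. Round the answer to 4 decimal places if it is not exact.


Sort by priority (ascending = highest first):
Order: [(1, 3), (2, 12), (3, 9)]
Completion times:
  Priority 1, burst=3, C=3
  Priority 2, burst=12, C=15
  Priority 3, burst=9, C=24
Average turnaround = 42/3 = 14.0

14.0


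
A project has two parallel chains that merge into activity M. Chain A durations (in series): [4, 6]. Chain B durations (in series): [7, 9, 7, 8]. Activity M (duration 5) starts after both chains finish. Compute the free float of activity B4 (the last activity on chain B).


ES(B4) = sum of predecessors on chain B = 23
EF(B4) = ES + duration = 23 + 8 = 31
Successor of B4 is M. ES(M) = max(sum(A), sum(B)) = max(10, 31) = 31
Free float = ES(successor) - EF(current) = 31 - 31 = 0

0


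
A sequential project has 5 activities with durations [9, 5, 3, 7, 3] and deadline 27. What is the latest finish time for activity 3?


LF(activity 3) = deadline - sum of successor durations
Successors: activities 4 through 5 with durations [7, 3]
Sum of successor durations = 10
LF = 27 - 10 = 17

17


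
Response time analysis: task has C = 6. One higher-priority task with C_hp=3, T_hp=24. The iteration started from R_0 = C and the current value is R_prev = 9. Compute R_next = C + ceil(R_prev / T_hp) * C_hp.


R_next = C + ceil(R_prev / T_hp) * C_hp
ceil(9 / 24) = ceil(0.375) = 1
Interference = 1 * 3 = 3
R_next = 6 + 3 = 9
R_next = R_prev, so the iteration has converged (response time = 9).

9


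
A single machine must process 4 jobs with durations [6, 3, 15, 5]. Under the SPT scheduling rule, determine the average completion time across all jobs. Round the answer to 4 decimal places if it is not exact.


Sort jobs by processing time (SPT order): [3, 5, 6, 15]
Compute completion times sequentially:
  Job 1: processing = 3, completes at 3
  Job 2: processing = 5, completes at 8
  Job 3: processing = 6, completes at 14
  Job 4: processing = 15, completes at 29
Sum of completion times = 54
Average completion time = 54/4 = 13.5

13.5


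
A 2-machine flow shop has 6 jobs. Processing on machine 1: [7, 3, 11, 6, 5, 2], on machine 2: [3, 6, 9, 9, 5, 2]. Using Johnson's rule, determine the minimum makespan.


Apply Johnson's rule:
  Group 1 (a <= b): [(6, 2, 2), (2, 3, 6), (5, 5, 5), (4, 6, 9)]
  Group 2 (a > b): [(3, 11, 9), (1, 7, 3)]
Optimal job order: [6, 2, 5, 4, 3, 1]
Schedule:
  Job 6: M1 done at 2, M2 done at 4
  Job 2: M1 done at 5, M2 done at 11
  Job 5: M1 done at 10, M2 done at 16
  Job 4: M1 done at 16, M2 done at 25
  Job 3: M1 done at 27, M2 done at 36
  Job 1: M1 done at 34, M2 done at 39
Makespan = 39

39


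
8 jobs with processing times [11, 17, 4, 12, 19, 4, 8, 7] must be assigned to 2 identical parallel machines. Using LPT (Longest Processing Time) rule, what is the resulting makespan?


Sort jobs in decreasing order (LPT): [19, 17, 12, 11, 8, 7, 4, 4]
Assign each job to the least loaded machine:
  Machine 1: jobs [19, 11, 7, 4], load = 41
  Machine 2: jobs [17, 12, 8, 4], load = 41
Makespan = max load = 41

41


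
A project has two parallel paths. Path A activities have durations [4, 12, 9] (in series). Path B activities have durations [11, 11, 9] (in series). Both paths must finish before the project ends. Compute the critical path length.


Path A total = 4 + 12 + 9 = 25
Path B total = 11 + 11 + 9 = 31
Critical path = longest path = max(25, 31) = 31

31


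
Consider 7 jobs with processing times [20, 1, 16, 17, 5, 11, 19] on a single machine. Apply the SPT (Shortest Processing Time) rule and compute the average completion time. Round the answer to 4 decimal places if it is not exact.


Sort jobs by processing time (SPT order): [1, 5, 11, 16, 17, 19, 20]
Compute completion times sequentially:
  Job 1: processing = 1, completes at 1
  Job 2: processing = 5, completes at 6
  Job 3: processing = 11, completes at 17
  Job 4: processing = 16, completes at 33
  Job 5: processing = 17, completes at 50
  Job 6: processing = 19, completes at 69
  Job 7: processing = 20, completes at 89
Sum of completion times = 265
Average completion time = 265/7 = 37.8571

37.8571


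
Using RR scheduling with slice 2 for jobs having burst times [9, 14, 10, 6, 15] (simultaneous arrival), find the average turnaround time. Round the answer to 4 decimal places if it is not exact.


Time quantum = 2
Execution trace:
  J1 runs 2 units, time = 2
  J2 runs 2 units, time = 4
  J3 runs 2 units, time = 6
  J4 runs 2 units, time = 8
  J5 runs 2 units, time = 10
  J1 runs 2 units, time = 12
  J2 runs 2 units, time = 14
  J3 runs 2 units, time = 16
  J4 runs 2 units, time = 18
  J5 runs 2 units, time = 20
  J1 runs 2 units, time = 22
  J2 runs 2 units, time = 24
  J3 runs 2 units, time = 26
  J4 runs 2 units, time = 28
  J5 runs 2 units, time = 30
  J1 runs 2 units, time = 32
  J2 runs 2 units, time = 34
  J3 runs 2 units, time = 36
  J5 runs 2 units, time = 38
  J1 runs 1 units, time = 39
  J2 runs 2 units, time = 41
  J3 runs 2 units, time = 43
  J5 runs 2 units, time = 45
  J2 runs 2 units, time = 47
  J5 runs 2 units, time = 49
  J2 runs 2 units, time = 51
  J5 runs 2 units, time = 53
  J5 runs 1 units, time = 54
Finish times: [39, 51, 43, 28, 54]
Average turnaround = 215/5 = 43.0

43.0


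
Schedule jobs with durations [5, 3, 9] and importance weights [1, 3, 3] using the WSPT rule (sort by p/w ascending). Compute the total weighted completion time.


Compute p/w ratios and sort ascending (WSPT): [(3, 3), (9, 3), (5, 1)]
Compute weighted completion times:
  Job (p=3,w=3): C=3, w*C=3*3=9
  Job (p=9,w=3): C=12, w*C=3*12=36
  Job (p=5,w=1): C=17, w*C=1*17=17
Total weighted completion time = 62

62


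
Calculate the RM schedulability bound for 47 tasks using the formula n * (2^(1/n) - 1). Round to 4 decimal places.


Compute 2^(1/47) = 1.0148570979
Subtract 1: 1.0148570979 - 1 = 0.0148570979
Multiply by n: 47 * 0.0148570979 = 0.6982836013
Round to 4 dp: 0.6983

0.6983


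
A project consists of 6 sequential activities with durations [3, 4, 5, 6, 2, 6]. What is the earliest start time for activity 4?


Activity 4 starts after activities 1 through 3 complete.
Predecessor durations: [3, 4, 5]
ES = 3 + 4 + 5 = 12

12


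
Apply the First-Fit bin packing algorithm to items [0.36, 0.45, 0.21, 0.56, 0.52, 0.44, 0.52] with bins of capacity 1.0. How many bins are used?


Place items sequentially using First-Fit:
  Item 0.36 -> new Bin 1
  Item 0.45 -> Bin 1 (now 0.81)
  Item 0.21 -> new Bin 2
  Item 0.56 -> Bin 2 (now 0.77)
  Item 0.52 -> new Bin 3
  Item 0.44 -> Bin 3 (now 0.96)
  Item 0.52 -> new Bin 4
Total bins used = 4

4


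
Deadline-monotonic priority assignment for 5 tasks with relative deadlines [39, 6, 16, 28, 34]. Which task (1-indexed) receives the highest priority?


Sort tasks by relative deadline (ascending):
  Task 2: deadline = 6
  Task 3: deadline = 16
  Task 4: deadline = 28
  Task 5: deadline = 34
  Task 1: deadline = 39
Priority order (highest first): [2, 3, 4, 5, 1]
Highest priority task = 2

2


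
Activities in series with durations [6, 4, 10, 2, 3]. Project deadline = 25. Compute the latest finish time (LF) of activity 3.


LF(activity 3) = deadline - sum of successor durations
Successors: activities 4 through 5 with durations [2, 3]
Sum of successor durations = 5
LF = 25 - 5 = 20

20


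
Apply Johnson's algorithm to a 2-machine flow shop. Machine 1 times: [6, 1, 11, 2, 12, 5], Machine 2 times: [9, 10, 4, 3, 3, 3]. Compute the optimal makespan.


Apply Johnson's rule:
  Group 1 (a <= b): [(2, 1, 10), (4, 2, 3), (1, 6, 9)]
  Group 2 (a > b): [(3, 11, 4), (5, 12, 3), (6, 5, 3)]
Optimal job order: [2, 4, 1, 3, 5, 6]
Schedule:
  Job 2: M1 done at 1, M2 done at 11
  Job 4: M1 done at 3, M2 done at 14
  Job 1: M1 done at 9, M2 done at 23
  Job 3: M1 done at 20, M2 done at 27
  Job 5: M1 done at 32, M2 done at 35
  Job 6: M1 done at 37, M2 done at 40
Makespan = 40

40


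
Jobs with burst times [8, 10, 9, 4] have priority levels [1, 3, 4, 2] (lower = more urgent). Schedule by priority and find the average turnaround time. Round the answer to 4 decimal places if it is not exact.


Sort by priority (ascending = highest first):
Order: [(1, 8), (2, 4), (3, 10), (4, 9)]
Completion times:
  Priority 1, burst=8, C=8
  Priority 2, burst=4, C=12
  Priority 3, burst=10, C=22
  Priority 4, burst=9, C=31
Average turnaround = 73/4 = 18.25

18.25


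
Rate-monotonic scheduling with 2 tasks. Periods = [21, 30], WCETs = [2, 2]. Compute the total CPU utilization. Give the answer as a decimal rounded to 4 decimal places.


Compute individual utilizations (exact fractions):
  Task 1: C/T = 2/21 (approx. 0.0952)
  Task 2: C/T = 2/30 = 1/15 (approx. 0.0667)
Total utilization U = 2/21 + 1/15 = 17/105
Rounded to 4 decimal places: U = 0.1619
RM (Liu & Layland) bound for 2 tasks = 0.828427; compare with U = 17/105 (approx. 0.161905)
U <= bound, so schedulable by RM sufficient condition.

0.1619


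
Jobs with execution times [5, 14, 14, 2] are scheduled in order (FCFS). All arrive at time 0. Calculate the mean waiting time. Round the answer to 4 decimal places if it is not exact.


FCFS order (as given): [5, 14, 14, 2]
Waiting times:
  Job 1: wait = 0
  Job 2: wait = 5
  Job 3: wait = 19
  Job 4: wait = 33
Sum of waiting times = 57
Average waiting time = 57/4 = 14.25

14.25


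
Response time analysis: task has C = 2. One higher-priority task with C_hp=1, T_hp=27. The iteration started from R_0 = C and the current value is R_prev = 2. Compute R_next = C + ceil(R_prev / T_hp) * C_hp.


R_next = C + ceil(R_prev / T_hp) * C_hp
ceil(2 / 27) = ceil(0.0741) = 1
Interference = 1 * 1 = 1
R_next = 2 + 1 = 3

3


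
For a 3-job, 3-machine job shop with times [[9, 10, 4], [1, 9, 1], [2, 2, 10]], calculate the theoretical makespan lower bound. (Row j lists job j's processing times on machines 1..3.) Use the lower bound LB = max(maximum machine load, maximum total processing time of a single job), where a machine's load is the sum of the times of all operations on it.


Machine loads:
  Machine 1: 9 + 1 + 2 = 12
  Machine 2: 10 + 9 + 2 = 21
  Machine 3: 4 + 1 + 10 = 15
Max machine load = 21
Job totals:
  Job 1: 23
  Job 2: 11
  Job 3: 14
Max job total = 23
Lower bound = max(21, 23) = 23

23


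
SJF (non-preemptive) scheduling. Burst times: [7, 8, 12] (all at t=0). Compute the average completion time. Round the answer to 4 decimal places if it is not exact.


SJF order (ascending): [7, 8, 12]
Completion times:
  Job 1: burst=7, C=7
  Job 2: burst=8, C=15
  Job 3: burst=12, C=27
Average completion = 49/3 = 16.3333

16.3333


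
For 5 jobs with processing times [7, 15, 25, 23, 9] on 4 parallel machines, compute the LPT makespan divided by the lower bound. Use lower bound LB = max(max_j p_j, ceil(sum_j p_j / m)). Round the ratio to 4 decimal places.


LPT order: [25, 23, 15, 9, 7]
Machine loads after assignment: [25, 23, 15, 16]
LPT makespan = 25
Lower bound = max(max_job, ceil(total/4)) = max(25, 20) = 25
Ratio = 25 / 25 = 1.0

1.0


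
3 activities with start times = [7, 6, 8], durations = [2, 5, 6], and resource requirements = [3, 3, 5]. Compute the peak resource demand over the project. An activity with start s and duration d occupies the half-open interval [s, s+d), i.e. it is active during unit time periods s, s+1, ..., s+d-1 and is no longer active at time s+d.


Each activity i is active on [start_i, start_i + duration_i).
Compute total resource usage per time slot:
  t=0: active resources = [], total = 0
  t=1: active resources = [], total = 0
  t=2: active resources = [], total = 0
  t=3: active resources = [], total = 0
  t=4: active resources = [], total = 0
  t=5: active resources = [], total = 0
  t=6: active resources = [3], total = 3
  t=7: active resources = [3, 3], total = 6
  t=8: active resources = [3, 3, 5], total = 11
  t=9: active resources = [3, 5], total = 8
  t=10: active resources = [3, 5], total = 8
  t=11: active resources = [5], total = 5
  t=12: active resources = [5], total = 5
  t=13: active resources = [5], total = 5
Peak resource demand = 11

11


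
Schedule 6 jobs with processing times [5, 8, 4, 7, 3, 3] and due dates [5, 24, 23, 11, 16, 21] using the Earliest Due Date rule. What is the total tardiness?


Sort by due date (EDD order): [(5, 5), (7, 11), (3, 16), (3, 21), (4, 23), (8, 24)]
Compute completion times and tardiness:
  Job 1: p=5, d=5, C=5, tardiness=max(0,5-5)=0
  Job 2: p=7, d=11, C=12, tardiness=max(0,12-11)=1
  Job 3: p=3, d=16, C=15, tardiness=max(0,15-16)=0
  Job 4: p=3, d=21, C=18, tardiness=max(0,18-21)=0
  Job 5: p=4, d=23, C=22, tardiness=max(0,22-23)=0
  Job 6: p=8, d=24, C=30, tardiness=max(0,30-24)=6
Total tardiness = 7

7


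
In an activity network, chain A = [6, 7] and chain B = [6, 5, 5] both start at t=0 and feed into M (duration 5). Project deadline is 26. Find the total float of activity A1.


Forward pass: ES(A1) = sum of predecessors on chain A = 0
EF = ES + duration = 0 + 6 = 6
Backward pass: LF(M) = deadline = 26; LS(M) = 26 - 5 = 21
LF(A1) = LS(M) - sum(successors on chain A) = 21 - 7 = 14
LS = LF - duration = 14 - 6 = 8
Total float = LS - ES = 8 - 0 = 8

8


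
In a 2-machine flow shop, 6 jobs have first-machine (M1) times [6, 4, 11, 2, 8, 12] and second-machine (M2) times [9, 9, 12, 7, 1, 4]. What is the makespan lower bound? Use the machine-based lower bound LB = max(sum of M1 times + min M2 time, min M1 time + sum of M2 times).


LB1 = sum(M1 times) + min(M2 times) = 43 + 1 = 44
LB2 = min(M1 times) + sum(M2 times) = 2 + 42 = 44
Lower bound = max(LB1, LB2) = max(44, 44) = 44

44


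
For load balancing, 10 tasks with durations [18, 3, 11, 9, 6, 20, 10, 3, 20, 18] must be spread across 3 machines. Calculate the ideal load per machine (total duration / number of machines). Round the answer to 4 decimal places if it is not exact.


Total processing time = 18 + 3 + 11 + 9 + 6 + 20 + 10 + 3 + 20 + 18 = 118
Number of machines = 3
Ideal balanced load = 118 / 3 = 39.3333

39.3333


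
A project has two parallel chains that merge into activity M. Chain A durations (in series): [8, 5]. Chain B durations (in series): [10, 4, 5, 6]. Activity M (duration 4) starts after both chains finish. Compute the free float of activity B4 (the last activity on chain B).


ES(B4) = sum of predecessors on chain B = 19
EF(B4) = ES + duration = 19 + 6 = 25
Successor of B4 is M. ES(M) = max(sum(A), sum(B)) = max(13, 25) = 25
Free float = ES(successor) - EF(current) = 25 - 25 = 0

0


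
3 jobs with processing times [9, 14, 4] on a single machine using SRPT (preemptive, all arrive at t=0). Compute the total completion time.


Since all jobs arrive at t=0, SRPT equals SPT ordering.
SPT order: [4, 9, 14]
Completion times:
  Job 1: p=4, C=4
  Job 2: p=9, C=13
  Job 3: p=14, C=27
Total completion time = 4 + 13 + 27 = 44

44


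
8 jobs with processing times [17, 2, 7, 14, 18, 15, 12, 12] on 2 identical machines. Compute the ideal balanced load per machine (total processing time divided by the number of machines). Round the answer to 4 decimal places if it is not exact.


Total processing time = 17 + 2 + 7 + 14 + 18 + 15 + 12 + 12 = 97
Number of machines = 2
Ideal balanced load = 97 / 2 = 48.5

48.5


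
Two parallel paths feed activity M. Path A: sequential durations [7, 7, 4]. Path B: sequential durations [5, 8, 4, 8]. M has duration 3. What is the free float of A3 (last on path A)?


ES(A3) = sum of predecessors on chain A = 14
EF(A3) = ES + duration = 14 + 4 = 18
Successor of A3 is M. ES(M) = max(sum(A), sum(B)) = max(18, 25) = 25
Free float = ES(successor) - EF(current) = 25 - 18 = 7

7


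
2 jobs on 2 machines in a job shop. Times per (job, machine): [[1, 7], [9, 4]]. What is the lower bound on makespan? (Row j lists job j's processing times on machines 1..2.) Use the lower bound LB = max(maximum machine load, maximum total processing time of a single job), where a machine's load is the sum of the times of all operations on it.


Machine loads:
  Machine 1: 1 + 9 = 10
  Machine 2: 7 + 4 = 11
Max machine load = 11
Job totals:
  Job 1: 8
  Job 2: 13
Max job total = 13
Lower bound = max(11, 13) = 13

13


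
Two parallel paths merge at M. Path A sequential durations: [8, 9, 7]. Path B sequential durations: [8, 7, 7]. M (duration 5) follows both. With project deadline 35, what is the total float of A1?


Forward pass: ES(A1) = sum of predecessors on chain A = 0
EF = ES + duration = 0 + 8 = 8
Backward pass: LF(M) = deadline = 35; LS(M) = 35 - 5 = 30
LF(A1) = LS(M) - sum(successors on chain A) = 30 - 16 = 14
LS = LF - duration = 14 - 8 = 6
Total float = LS - ES = 6 - 0 = 6

6


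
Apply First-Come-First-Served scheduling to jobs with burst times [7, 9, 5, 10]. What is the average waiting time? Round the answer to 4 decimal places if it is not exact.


FCFS order (as given): [7, 9, 5, 10]
Waiting times:
  Job 1: wait = 0
  Job 2: wait = 7
  Job 3: wait = 16
  Job 4: wait = 21
Sum of waiting times = 44
Average waiting time = 44/4 = 11.0

11.0


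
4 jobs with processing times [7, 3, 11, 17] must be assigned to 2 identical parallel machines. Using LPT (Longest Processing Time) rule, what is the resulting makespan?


Sort jobs in decreasing order (LPT): [17, 11, 7, 3]
Assign each job to the least loaded machine:
  Machine 1: jobs [17, 3], load = 20
  Machine 2: jobs [11, 7], load = 18
Makespan = max load = 20

20


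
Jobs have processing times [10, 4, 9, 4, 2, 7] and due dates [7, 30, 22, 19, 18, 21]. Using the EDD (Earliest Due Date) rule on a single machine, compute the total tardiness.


Sort by due date (EDD order): [(10, 7), (2, 18), (4, 19), (7, 21), (9, 22), (4, 30)]
Compute completion times and tardiness:
  Job 1: p=10, d=7, C=10, tardiness=max(0,10-7)=3
  Job 2: p=2, d=18, C=12, tardiness=max(0,12-18)=0
  Job 3: p=4, d=19, C=16, tardiness=max(0,16-19)=0
  Job 4: p=7, d=21, C=23, tardiness=max(0,23-21)=2
  Job 5: p=9, d=22, C=32, tardiness=max(0,32-22)=10
  Job 6: p=4, d=30, C=36, tardiness=max(0,36-30)=6
Total tardiness = 21

21


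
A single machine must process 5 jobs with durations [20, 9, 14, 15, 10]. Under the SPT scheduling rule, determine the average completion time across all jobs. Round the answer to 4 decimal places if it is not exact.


Sort jobs by processing time (SPT order): [9, 10, 14, 15, 20]
Compute completion times sequentially:
  Job 1: processing = 9, completes at 9
  Job 2: processing = 10, completes at 19
  Job 3: processing = 14, completes at 33
  Job 4: processing = 15, completes at 48
  Job 5: processing = 20, completes at 68
Sum of completion times = 177
Average completion time = 177/5 = 35.4

35.4


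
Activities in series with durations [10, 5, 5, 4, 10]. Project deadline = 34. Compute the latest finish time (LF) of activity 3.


LF(activity 3) = deadline - sum of successor durations
Successors: activities 4 through 5 with durations [4, 10]
Sum of successor durations = 14
LF = 34 - 14 = 20

20


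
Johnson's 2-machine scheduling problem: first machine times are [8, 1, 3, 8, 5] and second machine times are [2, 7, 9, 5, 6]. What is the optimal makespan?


Apply Johnson's rule:
  Group 1 (a <= b): [(2, 1, 7), (3, 3, 9), (5, 5, 6)]
  Group 2 (a > b): [(4, 8, 5), (1, 8, 2)]
Optimal job order: [2, 3, 5, 4, 1]
Schedule:
  Job 2: M1 done at 1, M2 done at 8
  Job 3: M1 done at 4, M2 done at 17
  Job 5: M1 done at 9, M2 done at 23
  Job 4: M1 done at 17, M2 done at 28
  Job 1: M1 done at 25, M2 done at 30
Makespan = 30

30


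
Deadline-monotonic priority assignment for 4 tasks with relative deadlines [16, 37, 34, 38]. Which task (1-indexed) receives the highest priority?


Sort tasks by relative deadline (ascending):
  Task 1: deadline = 16
  Task 3: deadline = 34
  Task 2: deadline = 37
  Task 4: deadline = 38
Priority order (highest first): [1, 3, 2, 4]
Highest priority task = 1

1


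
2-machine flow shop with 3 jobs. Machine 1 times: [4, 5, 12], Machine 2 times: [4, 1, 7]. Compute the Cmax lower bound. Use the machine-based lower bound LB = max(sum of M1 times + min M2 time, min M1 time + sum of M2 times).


LB1 = sum(M1 times) + min(M2 times) = 21 + 1 = 22
LB2 = min(M1 times) + sum(M2 times) = 4 + 12 = 16
Lower bound = max(LB1, LB2) = max(22, 16) = 22

22


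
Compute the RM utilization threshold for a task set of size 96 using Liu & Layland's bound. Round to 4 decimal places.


Compute 2^(1/96) = 1.0072464122
Subtract 1: 1.0072464122 - 1 = 0.0072464122
Multiply by n: 96 * 0.0072464122 = 0.6956555712
Round to 4 dp: 0.6957

0.6957


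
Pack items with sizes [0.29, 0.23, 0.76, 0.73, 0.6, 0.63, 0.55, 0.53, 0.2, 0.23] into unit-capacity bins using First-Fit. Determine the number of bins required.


Place items sequentially using First-Fit:
  Item 0.29 -> new Bin 1
  Item 0.23 -> Bin 1 (now 0.52)
  Item 0.76 -> new Bin 2
  Item 0.73 -> new Bin 3
  Item 0.6 -> new Bin 4
  Item 0.63 -> new Bin 5
  Item 0.55 -> new Bin 6
  Item 0.53 -> new Bin 7
  Item 0.2 -> Bin 1 (now 0.72)
  Item 0.23 -> Bin 1 (now 0.95)
Total bins used = 7

7


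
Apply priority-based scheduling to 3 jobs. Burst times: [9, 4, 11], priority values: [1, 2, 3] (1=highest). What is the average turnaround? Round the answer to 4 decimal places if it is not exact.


Sort by priority (ascending = highest first):
Order: [(1, 9), (2, 4), (3, 11)]
Completion times:
  Priority 1, burst=9, C=9
  Priority 2, burst=4, C=13
  Priority 3, burst=11, C=24
Average turnaround = 46/3 = 15.3333

15.3333


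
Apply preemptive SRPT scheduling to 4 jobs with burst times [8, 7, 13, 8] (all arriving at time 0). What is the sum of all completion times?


Since all jobs arrive at t=0, SRPT equals SPT ordering.
SPT order: [7, 8, 8, 13]
Completion times:
  Job 1: p=7, C=7
  Job 2: p=8, C=15
  Job 3: p=8, C=23
  Job 4: p=13, C=36
Total completion time = 7 + 15 + 23 + 36 = 81

81


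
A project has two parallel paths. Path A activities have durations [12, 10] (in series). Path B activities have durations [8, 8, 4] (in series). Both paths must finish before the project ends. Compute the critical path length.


Path A total = 12 + 10 = 22
Path B total = 8 + 8 + 4 = 20
Critical path = longest path = max(22, 20) = 22

22


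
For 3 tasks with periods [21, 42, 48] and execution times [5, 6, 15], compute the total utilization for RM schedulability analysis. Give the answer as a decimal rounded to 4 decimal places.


Compute individual utilizations (exact fractions):
  Task 1: C/T = 5/21 (approx. 0.2381)
  Task 2: C/T = 6/42 = 1/7 (approx. 0.1429)
  Task 3: C/T = 15/48 = 5/16 (approx. 0.3125)
Total utilization U = 5/21 + 1/7 + 5/16 = 233/336
Rounded to 4 decimal places: U = 0.6935
RM (Liu & Layland) bound for 3 tasks = 0.779763; compare with U = 233/336 (approx. 0.693452)
U <= bound, so schedulable by RM sufficient condition.

0.6935


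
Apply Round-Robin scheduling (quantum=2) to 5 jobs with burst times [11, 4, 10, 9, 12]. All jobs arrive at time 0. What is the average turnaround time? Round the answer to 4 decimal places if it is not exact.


Time quantum = 2
Execution trace:
  J1 runs 2 units, time = 2
  J2 runs 2 units, time = 4
  J3 runs 2 units, time = 6
  J4 runs 2 units, time = 8
  J5 runs 2 units, time = 10
  J1 runs 2 units, time = 12
  J2 runs 2 units, time = 14
  J3 runs 2 units, time = 16
  J4 runs 2 units, time = 18
  J5 runs 2 units, time = 20
  J1 runs 2 units, time = 22
  J3 runs 2 units, time = 24
  J4 runs 2 units, time = 26
  J5 runs 2 units, time = 28
  J1 runs 2 units, time = 30
  J3 runs 2 units, time = 32
  J4 runs 2 units, time = 34
  J5 runs 2 units, time = 36
  J1 runs 2 units, time = 38
  J3 runs 2 units, time = 40
  J4 runs 1 units, time = 41
  J5 runs 2 units, time = 43
  J1 runs 1 units, time = 44
  J5 runs 2 units, time = 46
Finish times: [44, 14, 40, 41, 46]
Average turnaround = 185/5 = 37.0

37.0


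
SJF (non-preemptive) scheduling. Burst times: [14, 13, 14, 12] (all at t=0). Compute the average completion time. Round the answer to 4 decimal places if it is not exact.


SJF order (ascending): [12, 13, 14, 14]
Completion times:
  Job 1: burst=12, C=12
  Job 2: burst=13, C=25
  Job 3: burst=14, C=39
  Job 4: burst=14, C=53
Average completion = 129/4 = 32.25

32.25


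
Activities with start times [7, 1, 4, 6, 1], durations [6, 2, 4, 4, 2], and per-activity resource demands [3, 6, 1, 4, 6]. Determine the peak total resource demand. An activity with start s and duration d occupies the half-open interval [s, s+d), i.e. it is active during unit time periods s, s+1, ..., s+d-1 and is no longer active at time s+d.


Each activity i is active on [start_i, start_i + duration_i).
Compute total resource usage per time slot:
  t=0: active resources = [], total = 0
  t=1: active resources = [6, 6], total = 12
  t=2: active resources = [6, 6], total = 12
  t=3: active resources = [], total = 0
  t=4: active resources = [1], total = 1
  t=5: active resources = [1], total = 1
  t=6: active resources = [1, 4], total = 5
  t=7: active resources = [3, 1, 4], total = 8
  t=8: active resources = [3, 4], total = 7
  t=9: active resources = [3, 4], total = 7
  t=10: active resources = [3], total = 3
  t=11: active resources = [3], total = 3
  t=12: active resources = [3], total = 3
Peak resource demand = 12

12


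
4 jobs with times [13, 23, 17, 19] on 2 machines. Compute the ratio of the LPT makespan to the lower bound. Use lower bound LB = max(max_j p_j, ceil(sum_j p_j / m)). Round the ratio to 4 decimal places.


LPT order: [23, 19, 17, 13]
Machine loads after assignment: [36, 36]
LPT makespan = 36
Lower bound = max(max_job, ceil(total/2)) = max(23, 36) = 36
Ratio = 36 / 36 = 1.0

1.0


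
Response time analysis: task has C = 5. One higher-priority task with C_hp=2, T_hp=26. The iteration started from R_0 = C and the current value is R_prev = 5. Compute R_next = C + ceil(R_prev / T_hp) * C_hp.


R_next = C + ceil(R_prev / T_hp) * C_hp
ceil(5 / 26) = ceil(0.1923) = 1
Interference = 1 * 2 = 2
R_next = 5 + 2 = 7

7


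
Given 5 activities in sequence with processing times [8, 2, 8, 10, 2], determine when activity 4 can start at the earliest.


Activity 4 starts after activities 1 through 3 complete.
Predecessor durations: [8, 2, 8]
ES = 8 + 2 + 8 = 18

18


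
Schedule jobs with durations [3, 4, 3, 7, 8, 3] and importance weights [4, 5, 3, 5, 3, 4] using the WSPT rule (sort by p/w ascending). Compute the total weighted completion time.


Compute p/w ratios and sort ascending (WSPT): [(3, 4), (3, 4), (4, 5), (3, 3), (7, 5), (8, 3)]
Compute weighted completion times:
  Job (p=3,w=4): C=3, w*C=4*3=12
  Job (p=3,w=4): C=6, w*C=4*6=24
  Job (p=4,w=5): C=10, w*C=5*10=50
  Job (p=3,w=3): C=13, w*C=3*13=39
  Job (p=7,w=5): C=20, w*C=5*20=100
  Job (p=8,w=3): C=28, w*C=3*28=84
Total weighted completion time = 309

309


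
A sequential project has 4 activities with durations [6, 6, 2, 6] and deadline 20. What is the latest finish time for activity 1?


LF(activity 1) = deadline - sum of successor durations
Successors: activities 2 through 4 with durations [6, 2, 6]
Sum of successor durations = 14
LF = 20 - 14 = 6

6


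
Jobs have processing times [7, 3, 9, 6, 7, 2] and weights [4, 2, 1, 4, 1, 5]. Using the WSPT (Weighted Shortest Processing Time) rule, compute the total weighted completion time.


Compute p/w ratios and sort ascending (WSPT): [(2, 5), (3, 2), (6, 4), (7, 4), (7, 1), (9, 1)]
Compute weighted completion times:
  Job (p=2,w=5): C=2, w*C=5*2=10
  Job (p=3,w=2): C=5, w*C=2*5=10
  Job (p=6,w=4): C=11, w*C=4*11=44
  Job (p=7,w=4): C=18, w*C=4*18=72
  Job (p=7,w=1): C=25, w*C=1*25=25
  Job (p=9,w=1): C=34, w*C=1*34=34
Total weighted completion time = 195

195
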